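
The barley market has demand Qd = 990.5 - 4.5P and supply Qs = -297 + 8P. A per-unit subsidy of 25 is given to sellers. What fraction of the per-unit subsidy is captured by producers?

Pre-subsidy: 990.5 - 4.5P = -297 + 8P gives P* = 103, Q* = 527.
With the subsidy, sellers receive Ps = Pb + 25 for each unit, where Pb is the price buyers pay.
Supply in terms of Pb becomes Qs = -297 + 8(Pb + 25) = -97 + 8Pb. Setting this equal to demand: 990.5 - 4.5Pb = -97 + 8Pb, so Pb = 87.
Sellers receive Ps = 87 + 25 = 112; Q' = 990.5 − 4.5·87 = 599.
Buyers' price falls by P* − Pb = 103 − 87 = 16; sellers' price rises by Ps − P* = 112 − 103 = 9.
So producers capture 9/25 = 0.36 of each unit of subsidy.

Producer share = 0.36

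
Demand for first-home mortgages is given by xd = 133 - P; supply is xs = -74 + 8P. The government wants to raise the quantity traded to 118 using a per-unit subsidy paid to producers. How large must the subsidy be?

At x = 118, invert demand for the buyer price: Pb = (133 − 118)/1 = 15; invert supply for the seller price: Ps = (118 − (-74))/8 = 24.
The subsidy must fill the gap: s = Ps − Pb = 24 − 15 = 9.

Required subsidy s = 9 per unit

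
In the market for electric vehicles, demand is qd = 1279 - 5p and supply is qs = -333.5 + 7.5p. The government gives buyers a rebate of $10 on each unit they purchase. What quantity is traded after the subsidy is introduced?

q' = 664

Pre-subsidy: 1279 - 5p = -333.5 + 7.5p gives p* = 129, q* = 634.
With the rebate, buyers effectively pay pb = ps − 10, where ps is the price sellers receive.
Demand in terms of ps becomes qd = 1279 − 5(ps − 10) = 1329 - 5ps. Setting this equal to supply: 1329 - 5ps = -333.5 + 7.5ps, so ps = 133.
Buyers pay pb = 133 − 10 = 123; q' = -333.5 + 7.5·133 = 664.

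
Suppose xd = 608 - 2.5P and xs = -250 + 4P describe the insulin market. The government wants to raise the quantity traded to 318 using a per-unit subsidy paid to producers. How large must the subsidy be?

Required subsidy s = 26 per unit

At x = 318, invert demand for the buyer price: Pb = (608 − 318)/2.5 = 116; invert supply for the seller price: Ps = (318 − (-250))/4 = 142.
The subsidy must fill the gap: s = Ps − Pb = 142 − 116 = 26.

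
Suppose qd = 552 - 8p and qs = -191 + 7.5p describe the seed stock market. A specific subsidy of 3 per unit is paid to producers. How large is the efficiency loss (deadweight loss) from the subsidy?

Deadweight loss = 540/31

Pre-subsidy: 552 - 8p = -191 + 7.5p gives p* = 1486/31, q* = 5224/31.
With the subsidy, sellers receive ps = pb + 3 for each unit, where pb is the price buyers pay.
Supply in terms of pb becomes qs = -191 + 7.5(pb + 3) = -168.5 + 7.5pb. Setting this equal to demand: 552 - 8pb = -168.5 + 7.5pb, so pb = 1441/31.
Sellers receive ps = 1441/31 + 3 = 1534/31; q' = 552 − 8·(1441/31) = 5584/31.
The subsidy expands output by 5584/31 − 5224/31 = 360/31 past the efficient level; on those units the gap between marginal cost and willingness to pay runs from 0 up to 3.
DWL = ½ × 3 × 360/31 = 540/31.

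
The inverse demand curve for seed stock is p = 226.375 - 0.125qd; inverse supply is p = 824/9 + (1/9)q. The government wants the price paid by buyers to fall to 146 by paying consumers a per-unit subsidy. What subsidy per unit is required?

At a buyer price of 146, quantity demanded is 1811 − 8·146 = 643.
Sellers supply 643 only when they receive ps = 824/9 + (1/9)·643 = 163.
s = ps − pb = 163 − 146 = 17.

Required subsidy s = 17 per unit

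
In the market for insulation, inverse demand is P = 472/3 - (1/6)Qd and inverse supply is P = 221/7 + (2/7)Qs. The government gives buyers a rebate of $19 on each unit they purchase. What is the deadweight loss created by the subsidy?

Pre-subsidy: 472/3 - (1/6)Q = 221/7 + (2/7)Q gives Q* = 278 and P* = 111.
With the rebate, buyers effectively pay Pb = Ps − 19, where Ps is the price sellers receive.
On the curves, Pb = 472/3 - (1/6)Q and Ps = 221/7 + (2/7)Q; the wedge Ps − Pb = 19 gives 221/7 + (2/7)Q − (472/3 - (1/6)Q) = 19, so Q' = 320.
Then Pb = 472/3 − (1/6)·320 = 104 and Ps = 221/7 + (2/7)·320 = 123.
The subsidy expands output by 320 − 278 = 42 past the efficient level; on those units the gap between marginal cost and willingness to pay runs from 0 up to 19.
DWL = ½ × 19 × 42 = 399.

Deadweight loss = $399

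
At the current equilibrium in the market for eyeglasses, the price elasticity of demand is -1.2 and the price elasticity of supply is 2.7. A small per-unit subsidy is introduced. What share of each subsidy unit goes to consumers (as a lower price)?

Consumer share = 9/13

For a small subsidy around the equilibrium, the benefit split depends on the relative slopes, which at a point are proportional to the elasticities.
Buyer share = εs/(εs + |εd|) = 2.7/(2.7 + 1.2) = 9/13; seller share = |εd|/(εs + |εd|) = 4/13.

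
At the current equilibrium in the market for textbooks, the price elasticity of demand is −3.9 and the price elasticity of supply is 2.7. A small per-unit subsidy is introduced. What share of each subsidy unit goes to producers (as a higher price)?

For a small subsidy around the equilibrium, the benefit split depends on the relative slopes, which at a point are proportional to the elasticities.
Buyer share = εs/(εs + |εd|) = 2.7/(2.7 + 3.9) = 9/22; seller share = |εd|/(εs + |εd|) = 13/22.
So producers capture 13/22 of the subsidy.

Producer share = 13/22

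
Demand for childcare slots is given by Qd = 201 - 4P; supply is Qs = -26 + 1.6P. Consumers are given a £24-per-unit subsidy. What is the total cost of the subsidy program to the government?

Government cost = 11136/7

Pre-subsidy: 201 - 4P = -26 + 1.6P gives P* = 1135/28, Q* = 272/7.
With the rebate, buyers effectively pay Pb = Ps − 24, where Ps is the price sellers receive.
Demand in terms of Ps becomes Qd = 201 − 4(Ps − 24) = 297 - 4Ps. Setting this equal to supply: 297 - 4Ps = -26 + 1.6Ps, so Ps = 1615/28.
Buyers pay Pb = 1615/28 − 24 = 943/28; Q' = -26 + 1.6·(1615/28) = 464/7.
Government outlay = subsidy × quantity = 24 × 464/7 = 11136/7.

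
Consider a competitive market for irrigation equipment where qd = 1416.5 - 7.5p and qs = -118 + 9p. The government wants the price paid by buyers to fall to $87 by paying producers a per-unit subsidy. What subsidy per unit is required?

At a buyer price of 87, quantity demanded is 1416.5 − 7.5·87 = 764.
Sellers supply 764 only when they receive ps with -118 + 9·ps = 764, i.e. ps = 98.
s = ps − pb = 98 − 87 = 11.

Required subsidy s = $11 per unit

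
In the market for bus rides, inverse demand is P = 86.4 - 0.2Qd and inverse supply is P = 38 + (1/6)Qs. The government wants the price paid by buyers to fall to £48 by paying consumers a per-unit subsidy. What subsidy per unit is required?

Required subsidy s = £22 per unit

At a buyer price of 48, quantity demanded is 432 − 5·48 = 192.
Sellers supply 192 only when they receive Ps = 38 + (1/6)·192 = 70.
s = Ps − Pb = 70 − 48 = 22.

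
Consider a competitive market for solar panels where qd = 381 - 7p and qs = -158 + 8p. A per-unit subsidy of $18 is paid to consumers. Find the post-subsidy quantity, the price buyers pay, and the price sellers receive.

q' = 590/3; buyers pay 79/3; sellers receive 133/3

Pre-subsidy: 381 - 7p = -158 + 8p gives p* = 539/15, q* = 1942/15.
With the rebate, buyers effectively pay pb = ps − 18, where ps is the price sellers receive.
Demand in terms of ps becomes qd = 381 − 7(ps − 18) = 507 - 7ps. Setting this equal to supply: 507 - 7ps = -158 + 8ps, so ps = 133/3.
Buyers pay pb = 133/3 − 18 = 79/3; q' = -158 + 8·(133/3) = 590/3.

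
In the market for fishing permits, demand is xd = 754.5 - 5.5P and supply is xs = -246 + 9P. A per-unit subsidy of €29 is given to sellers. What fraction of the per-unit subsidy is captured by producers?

Producer share = 11/29

Pre-subsidy: 754.5 - 5.5P = -246 + 9P gives P* = 69, x* = 375.
With the subsidy, sellers receive Ps = Pb + 29 for each unit, where Pb is the price buyers pay.
Supply in terms of Pb becomes xs = -246 + 9(Pb + 29) = 15 + 9Pb. Setting this equal to demand: 754.5 - 5.5Pb = 15 + 9Pb, so Pb = 51.
Sellers receive Ps = 51 + 29 = 80; x' = 754.5 − 5.5·51 = 474.
Buyers' price falls by P* − Pb = 69 − 51 = 18; sellers' price rises by Ps − P* = 80 − 69 = 11.
So producers capture 11/29 = 11/29 of each unit of subsidy.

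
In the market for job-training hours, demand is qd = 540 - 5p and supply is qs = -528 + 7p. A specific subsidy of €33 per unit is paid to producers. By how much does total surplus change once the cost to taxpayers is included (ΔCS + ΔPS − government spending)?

Net change in total surplus = -€1588.125

Pre-subsidy: 540 - 5p = -528 + 7p gives p* = 89, q* = 95.
With the subsidy, sellers receive ps = pb + 33 for each unit, where pb is the price buyers pay.
Supply in terms of pb becomes qs = -528 + 7(pb + 33) = -297 + 7pb. Setting this equal to demand: 540 - 5pb = -297 + 7pb, so pb = 69.75.
Sellers receive ps = 69.75 + 33 = 102.75; q' = 540 − 5·69.75 = 191.25.
ΔCS = ½(95 + 191.25)(89 − 69.75) = 2755.15625; ΔPS = ½(95 + 191.25)(102.75 − 89) = 1967.96875.
Government spending = 33 × 191.25 = 6311.25.
Net change = 2755.15625 + 1967.96875 − 6311.25 = -1588.125. The loss equals the DWL triangle ½·33·96.25.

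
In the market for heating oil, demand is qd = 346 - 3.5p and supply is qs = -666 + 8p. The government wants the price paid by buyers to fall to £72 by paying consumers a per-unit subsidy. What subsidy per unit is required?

Required subsidy s = £23 per unit

At a buyer price of 72, quantity demanded is 346 − 3.5·72 = 94.
Sellers supply 94 only when they receive ps with -666 + 8·ps = 94, i.e. ps = 95.
s = ps − pb = 95 − 72 = 23.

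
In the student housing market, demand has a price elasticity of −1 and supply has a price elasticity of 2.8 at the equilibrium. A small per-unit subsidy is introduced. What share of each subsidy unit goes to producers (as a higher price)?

Producer share = 5/19

For a small subsidy around the equilibrium, the benefit split depends on the relative slopes, which at a point are proportional to the elasticities.
Buyer share = εs/(εs + |εd|) = 2.8/(2.8 + 1) = 14/19; seller share = |εd|/(εs + |εd|) = 5/19.
So producers capture 5/19 of the subsidy.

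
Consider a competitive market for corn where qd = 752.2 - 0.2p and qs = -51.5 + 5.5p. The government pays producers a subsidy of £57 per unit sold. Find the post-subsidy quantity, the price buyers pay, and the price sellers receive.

Pre-subsidy: 752.2 - 0.2p = -51.5 + 5.5p gives p* = 141, q* = 724.
With the subsidy, sellers receive ps = pb + 57 for each unit, where pb is the price buyers pay.
Supply in terms of pb becomes qs = -51.5 + 5.5(pb + 57) = 262 + 5.5pb. Setting this equal to demand: 752.2 - 0.2pb = 262 + 5.5pb, so pb = 86.
Sellers receive ps = 86 + 57 = 143; q' = 752.2 − 0.2·86 = 735.

q' = 735; buyers pay £86; sellers receive £143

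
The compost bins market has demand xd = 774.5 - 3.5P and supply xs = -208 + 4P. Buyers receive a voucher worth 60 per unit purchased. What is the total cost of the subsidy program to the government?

Pre-subsidy: 774.5 - 3.5P = -208 + 4P gives P* = 131, x* = 316.
With the rebate, buyers effectively pay Pb = Ps − 60, where Ps is the price sellers receive.
Demand in terms of Ps becomes xd = 774.5 − 3.5(Ps − 60) = 984.5 - 3.5Ps. Setting this equal to supply: 984.5 - 3.5Ps = -208 + 4Ps, so Ps = 159.
Buyers pay Pb = 159 − 60 = 99; x' = -208 + 4·159 = 428.
Government outlay = subsidy × quantity = 60 × 428 = 25680.

Government cost = 25680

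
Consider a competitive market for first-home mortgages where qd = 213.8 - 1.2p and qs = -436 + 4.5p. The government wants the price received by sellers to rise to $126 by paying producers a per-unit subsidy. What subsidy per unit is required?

At a seller price of 126, quantity supplied is -436 + 4.5·126 = 131.
Buyers absorb 131 only when they pay pb with 213.8 − 1.2·pb = 131, i.e. pb = 69.
s = ps − pb = 126 − 69 = 57.

Required subsidy s = $57 per unit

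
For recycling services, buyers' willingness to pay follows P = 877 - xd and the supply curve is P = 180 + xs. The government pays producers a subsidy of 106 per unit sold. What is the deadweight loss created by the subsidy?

Pre-subsidy: 877 - x = 180 + x gives x* = 348.5 and P* = 528.5.
With the subsidy, sellers receive Ps = Pb + 106 for each unit, where Pb is the price buyers pay.
On the curves, Pb = 877 - x and Ps = 180 + x; the wedge Ps − Pb = 106 gives 180 + x − (877 - x) = 106, so x' = 401.5.
Then Pb = 877 − 1·401.5 = 475.5 and Ps = 180 + 1·401.5 = 581.5.
The subsidy expands output by 401.5 − 348.5 = 53 past the efficient level; on those units the gap between marginal cost and willingness to pay runs from 0 up to 106.
DWL = ½ × 106 × 53 = 2809.

Deadweight loss = 2809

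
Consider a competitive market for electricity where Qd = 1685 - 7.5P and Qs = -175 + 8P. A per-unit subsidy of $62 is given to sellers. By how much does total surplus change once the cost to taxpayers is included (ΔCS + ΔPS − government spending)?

Net change in total surplus = -$7440

Pre-subsidy: 1685 - 7.5P = -175 + 8P gives P* = 120, Q* = 785.
With the subsidy, sellers receive Ps = Pb + 62 for each unit, where Pb is the price buyers pay.
Supply in terms of Pb becomes Qs = -175 + 8(Pb + 62) = 321 + 8Pb. Setting this equal to demand: 1685 - 7.5Pb = 321 + 8Pb, so Pb = 88.
Sellers receive Ps = 88 + 62 = 150; Q' = 1685 − 7.5·88 = 1025.
ΔCS = ½(785 + 1025)(120 − 88) = 28960; ΔPS = ½(785 + 1025)(150 − 120) = 27150.
Government spending = 62 × 1025 = 63550.
Net change = 28960 + 27150 − 63550 = -7440. The loss equals the DWL triangle ½·62·240.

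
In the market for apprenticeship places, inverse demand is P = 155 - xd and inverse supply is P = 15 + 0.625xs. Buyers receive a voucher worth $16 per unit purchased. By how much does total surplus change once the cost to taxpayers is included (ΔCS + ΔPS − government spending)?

Pre-subsidy: 155 - x = 15 + 0.625x gives x* = 1120/13 and P* = 895/13.
With the rebate, buyers effectively pay Pb = Ps − 16, where Ps is the price sellers receive.
On the curves, Pb = 155 - x and Ps = 15 + 0.625x; the wedge Ps − Pb = 16 gives 15 + 0.625x − (155 - x) = 16, so x' = 96.
Then Pb = 155 − 1·96 = 59 and Ps = 15 + 0.625·96 = 75.
ΔCS = ½(1120/13 + 96)(895/13 − 59) = 151552/169; ΔPS = ½(1120/13 + 96)(75 − 895/13) = 94720/169.
Government spending = 16 × 96 = 1536.
Net change = 151552/169 + 94720/169 − 1536 = -1024/13. The loss equals the DWL triangle ½·16·128/13.

Net change in total surplus = -1024/13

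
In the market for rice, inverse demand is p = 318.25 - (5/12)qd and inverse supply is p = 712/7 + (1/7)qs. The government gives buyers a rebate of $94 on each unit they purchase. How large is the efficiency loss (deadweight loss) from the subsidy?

Deadweight loss = $7896

Pre-subsidy: 318.25 - (5/12)q = 712/7 + (1/7)q gives q* = 387 and p* = 157.
With the rebate, buyers effectively pay pb = ps − 94, where ps is the price sellers receive.
On the curves, pb = 318.25 - (5/12)q and ps = 712/7 + (1/7)q; the wedge ps − pb = 94 gives 712/7 + (1/7)q − (318.25 - (5/12)q) = 94, so q' = 555.
Then pb = 318.25 − (5/12)·555 = 87 and ps = 712/7 + (1/7)·555 = 181.
The subsidy expands output by 555 − 387 = 168 past the efficient level; on those units the gap between marginal cost and willingness to pay runs from 0 up to 94.
DWL = ½ × 94 × 168 = 7896.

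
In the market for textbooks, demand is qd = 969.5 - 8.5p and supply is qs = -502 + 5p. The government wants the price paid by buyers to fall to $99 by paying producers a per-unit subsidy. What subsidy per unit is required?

Required subsidy s = $27 per unit

At a buyer price of 99, quantity demanded is 969.5 − 8.5·99 = 128.
Sellers supply 128 only when they receive ps with -502 + 5·ps = 128, i.e. ps = 126.
s = ps − pb = 126 − 99 = 27.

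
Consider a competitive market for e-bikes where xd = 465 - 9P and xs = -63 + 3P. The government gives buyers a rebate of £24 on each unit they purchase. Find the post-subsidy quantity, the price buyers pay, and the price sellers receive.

x' = 123; buyers pay £38; sellers receive £62

Pre-subsidy: 465 - 9P = -63 + 3P gives P* = 44, x* = 69.
With the rebate, buyers effectively pay Pb = Ps − 24, where Ps is the price sellers receive.
Demand in terms of Ps becomes xd = 465 − 9(Ps − 24) = 681 - 9Ps. Setting this equal to supply: 681 - 9Ps = -63 + 3Ps, so Ps = 62.
Buyers pay Pb = 62 − 24 = 38; x' = -63 + 3·62 = 123.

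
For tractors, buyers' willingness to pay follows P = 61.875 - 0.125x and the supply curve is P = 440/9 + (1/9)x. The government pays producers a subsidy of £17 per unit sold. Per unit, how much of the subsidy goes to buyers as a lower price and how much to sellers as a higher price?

Buyers gain £9 per unit; sellers gain £8 per unit

Pre-subsidy: 61.875 - 0.125x = 440/9 + (1/9)x gives x* = 55 and P* = 55.
With the subsidy, sellers receive Ps = Pb + 17 for each unit, where Pb is the price buyers pay.
On the curves, Pb = 61.875 - 0.125x and Ps = 440/9 + (1/9)x; the wedge Ps − Pb = 17 gives 440/9 + (1/9)x − (61.875 - 0.125x) = 17, so x' = 127.
Then Pb = 61.875 − 0.125·127 = 46 and Ps = 440/9 + (1/9)·127 = 63.
Buyers' price falls by P* − Pb = 55 − 46 = 9; sellers' price rises by Ps − P* = 63 − 55 = 8.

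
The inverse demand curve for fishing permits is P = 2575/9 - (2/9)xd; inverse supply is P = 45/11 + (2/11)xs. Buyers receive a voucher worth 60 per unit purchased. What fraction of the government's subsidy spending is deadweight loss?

Pre-subsidy: 2575/9 - (2/9)x = 45/11 + (2/11)x gives x* = 698 and P* = 131.
With the rebate, buyers effectively pay Pb = Ps − 60, where Ps is the price sellers receive.
On the curves, Pb = 2575/9 - (2/9)x and Ps = 45/11 + (2/11)x; the wedge Ps − Pb = 60 gives 45/11 + (2/11)x − (2575/9 - (2/9)x) = 60, so x' = 846.5.
Then Pb = 2575/9 − (2/9)·846.5 = 98 and Ps = 45/11 + (2/11)·846.5 = 158.
ΔCS = ½(698 + 846.5)(131 − 98) = 25484.25; ΔPS = ½(698 + 846.5)(158 − 131) = 20850.75.
Government spending = 60 × 846.5 = 50790.
DWL = ½ × 60 × (846.5 − 698) = 4455; fraction = 4455 / 50790 = 297/3386.

DWL / government spending = 297/3386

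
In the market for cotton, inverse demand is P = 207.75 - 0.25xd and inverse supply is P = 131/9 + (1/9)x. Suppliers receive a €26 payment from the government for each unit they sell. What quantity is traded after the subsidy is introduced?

x' = 607

Pre-subsidy: 207.75 - 0.25x = 131/9 + (1/9)x gives x* = 535 and P* = 74.
With the subsidy, sellers receive Ps = Pb + 26 for each unit, where Pb is the price buyers pay.
On the curves, Pb = 207.75 - 0.25x and Ps = 131/9 + (1/9)x; the wedge Ps − Pb = 26 gives 131/9 + (1/9)x − (207.75 - 0.25x) = 26, so x' = 607.
Then Pb = 207.75 − 0.25·607 = 56 and Ps = 131/9 + (1/9)·607 = 82.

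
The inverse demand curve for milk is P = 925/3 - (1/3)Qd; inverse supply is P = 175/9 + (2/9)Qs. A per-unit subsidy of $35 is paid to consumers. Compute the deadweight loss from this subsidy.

Deadweight loss = $1102.5

Pre-subsidy: 925/3 - (1/3)Q = 175/9 + (2/9)Q gives Q* = 520 and P* = 135.
With the rebate, buyers effectively pay Pb = Ps − 35, where Ps is the price sellers receive.
On the curves, Pb = 925/3 - (1/3)Q and Ps = 175/9 + (2/9)Q; the wedge Ps − Pb = 35 gives 175/9 + (2/9)Q − (925/3 - (1/3)Q) = 35, so Q' = 583.
Then Pb = 925/3 − (1/3)·583 = 114 and Ps = 175/9 + (2/9)·583 = 149.
The subsidy expands output by 583 − 520 = 63 past the efficient level; on those units the gap between marginal cost and willingness to pay runs from 0 up to 35.
DWL = ½ × 35 × 63 = 1102.5.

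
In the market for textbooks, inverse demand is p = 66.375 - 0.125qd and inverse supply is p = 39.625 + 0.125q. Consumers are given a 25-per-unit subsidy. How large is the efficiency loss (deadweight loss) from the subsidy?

Deadweight loss = 1250

Pre-subsidy: 66.375 - 0.125q = 39.625 + 0.125q gives q* = 107 and p* = 53.
With the rebate, buyers effectively pay pb = ps − 25, where ps is the price sellers receive.
On the curves, pb = 66.375 - 0.125q and ps = 39.625 + 0.125q; the wedge ps − pb = 25 gives 39.625 + 0.125q − (66.375 - 0.125q) = 25, so q' = 207.
Then pb = 66.375 − 0.125·207 = 40.5 and ps = 39.625 + 0.125·207 = 65.5.
The subsidy expands output by 207 − 107 = 100 past the efficient level; on those units the gap between marginal cost and willingness to pay runs from 0 up to 25.
DWL = ½ × 25 × 100 = 1250.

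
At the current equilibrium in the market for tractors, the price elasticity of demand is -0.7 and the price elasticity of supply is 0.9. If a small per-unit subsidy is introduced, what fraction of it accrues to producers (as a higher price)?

Producer share = 0.4375

For a small subsidy around the equilibrium, the benefit split depends on the relative slopes, which at a point are proportional to the elasticities.
Buyer share = εs/(εs + |εd|) = 0.9/(0.9 + 0.7) = 0.5625; seller share = |εd|/(εs + |εd|) = 0.4375.
So producers capture 0.4375 of the subsidy.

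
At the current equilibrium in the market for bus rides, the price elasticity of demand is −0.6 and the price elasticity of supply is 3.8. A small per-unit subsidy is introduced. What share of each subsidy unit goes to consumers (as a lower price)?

For a small subsidy around the equilibrium, the benefit split depends on the relative slopes, which at a point are proportional to the elasticities.
Buyer share = εs/(εs + |εd|) = 3.8/(3.8 + 0.6) = 19/22; seller share = |εd|/(εs + |εd|) = 3/22.

Consumer share = 19/22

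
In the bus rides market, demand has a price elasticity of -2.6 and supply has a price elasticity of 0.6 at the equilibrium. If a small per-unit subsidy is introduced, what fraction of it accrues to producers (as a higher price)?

For a small subsidy around the equilibrium, the benefit split depends on the relative slopes, which at a point are proportional to the elasticities.
Buyer share = εs/(εs + |εd|) = 0.6/(0.6 + 2.6) = 0.1875; seller share = |εd|/(εs + |εd|) = 0.8125.
So producers capture 0.8125 of the subsidy.

Producer share = 0.8125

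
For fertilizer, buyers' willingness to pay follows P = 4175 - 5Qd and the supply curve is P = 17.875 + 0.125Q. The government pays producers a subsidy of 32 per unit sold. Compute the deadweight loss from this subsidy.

Deadweight loss = 4096/41

Pre-subsidy: 4175 - 5Q = 17.875 + 0.125Q gives Q* = 33257/41 and P* = 4890/41.
With the subsidy, sellers receive Ps = Pb + 32 for each unit, where Pb is the price buyers pay.
On the curves, Pb = 4175 - 5Q and Ps = 17.875 + 0.125Q; the wedge Ps − Pb = 32 gives 17.875 + 0.125Q − (4175 - 5Q) = 32, so Q' = 33513/41.
Then Pb = 4175 − 5·(33513/41) = 3610/41 and Ps = 17.875 + 0.125·(33513/41) = 4922/41.
The subsidy expands output by 33513/41 − 33257/41 = 256/41 past the efficient level; on those units the gap between marginal cost and willingness to pay runs from 0 up to 32.
DWL = ½ × 32 × 256/41 = 4096/41.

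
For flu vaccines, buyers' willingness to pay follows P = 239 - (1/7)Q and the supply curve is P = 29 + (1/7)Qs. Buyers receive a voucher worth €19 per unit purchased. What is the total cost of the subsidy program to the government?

Pre-subsidy: 239 - (1/7)Q = 29 + (1/7)Q gives Q* = 735 and P* = 134.
With the rebate, buyers effectively pay Pb = Ps − 19, where Ps is the price sellers receive.
On the curves, Pb = 239 - (1/7)Q and Ps = 29 + (1/7)Q; the wedge Ps − Pb = 19 gives 29 + (1/7)Q − (239 - (1/7)Q) = 19, so Q' = 801.5.
Then Pb = 239 − (1/7)·801.5 = 124.5 and Ps = 29 + (1/7)·801.5 = 143.5.
Government outlay = subsidy × quantity = 19 × 801.5 = 15228.5.

Government cost = €15228.5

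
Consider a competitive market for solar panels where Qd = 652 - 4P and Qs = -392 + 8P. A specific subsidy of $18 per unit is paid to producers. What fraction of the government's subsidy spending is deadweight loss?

DWL / government spending = 3/44

Pre-subsidy: 652 - 4P = -392 + 8P gives P* = 87, Q* = 304.
With the subsidy, sellers receive Ps = Pb + 18 for each unit, where Pb is the price buyers pay.
Supply in terms of Pb becomes Qs = -392 + 8(Pb + 18) = -248 + 8Pb. Setting this equal to demand: 652 - 4Pb = -248 + 8Pb, so Pb = 75.
Sellers receive Ps = 75 + 18 = 93; Q' = 652 − 4·75 = 352.
ΔCS = ½(304 + 352)(87 − 75) = 3936; ΔPS = ½(304 + 352)(93 − 87) = 1968.
Government spending = 18 × 352 = 6336.
DWL = ½ × 18 × (352 − 304) = 432; fraction = 432 / 6336 = 3/44.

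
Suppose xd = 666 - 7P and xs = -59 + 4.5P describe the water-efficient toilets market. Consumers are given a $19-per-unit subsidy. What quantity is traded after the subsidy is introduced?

Pre-subsidy: 666 - 7P = -59 + 4.5P gives P* = 1450/23, x* = 5168/23.
With the rebate, buyers effectively pay Pb = Ps − 19, where Ps is the price sellers receive.
Demand in terms of Ps becomes xd = 666 − 7(Ps − 19) = 799 - 7Ps. Setting this equal to supply: 799 - 7Ps = -59 + 4.5Ps, so Ps = 1716/23.
Buyers pay Pb = 1716/23 − 19 = 1279/23; x' = -59 + 4.5·(1716/23) = 6365/23.

x' = 6365/23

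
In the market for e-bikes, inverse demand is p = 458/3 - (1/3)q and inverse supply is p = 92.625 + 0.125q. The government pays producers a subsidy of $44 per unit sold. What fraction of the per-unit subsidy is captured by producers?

Producer share = 3/11

Pre-subsidy: 458/3 - (1/3)q = 92.625 + 0.125q gives q* = 131 and p* = 109.
With the subsidy, sellers receive ps = pb + 44 for each unit, where pb is the price buyers pay.
On the curves, pb = 458/3 - (1/3)q and ps = 92.625 + 0.125q; the wedge ps − pb = 44 gives 92.625 + 0.125q − (458/3 - (1/3)q) = 44, so q' = 227.
Then pb = 458/3 − (1/3)·227 = 77 and ps = 92.625 + 0.125·227 = 121.
Buyers' price falls by p* − pb = 109 − 77 = 32; sellers' price rises by ps − p* = 121 − 109 = 12.
So producers capture 12/44 = 3/11 of each unit of subsidy.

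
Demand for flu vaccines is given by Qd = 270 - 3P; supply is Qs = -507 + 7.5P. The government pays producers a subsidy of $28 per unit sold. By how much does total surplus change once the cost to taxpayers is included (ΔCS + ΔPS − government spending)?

Pre-subsidy: 270 - 3P = -507 + 7.5P gives P* = 74, Q* = 48.
With the subsidy, sellers receive Ps = Pb + 28 for each unit, where Pb is the price buyers pay.
Supply in terms of Pb becomes Qs = -507 + 7.5(Pb + 28) = -297 + 7.5Pb. Setting this equal to demand: 270 - 3Pb = -297 + 7.5Pb, so Pb = 54.
Sellers receive Ps = 54 + 28 = 82; Q' = 270 − 3·54 = 108.
ΔCS = ½(48 + 108)(74 − 54) = 1560; ΔPS = ½(48 + 108)(82 − 74) = 624.
Government spending = 28 × 108 = 3024.
Net change = 1560 + 624 − 3024 = -840. The loss equals the DWL triangle ½·28·60.

Net change in total surplus = -$840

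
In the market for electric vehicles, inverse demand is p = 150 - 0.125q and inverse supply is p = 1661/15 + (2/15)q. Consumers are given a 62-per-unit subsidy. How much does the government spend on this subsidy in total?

Government cost = 24304

Pre-subsidy: 150 - 0.125q = 1661/15 + (2/15)q gives q* = 152 and p* = 131.
With the rebate, buyers effectively pay pb = ps − 62, where ps is the price sellers receive.
On the curves, pb = 150 - 0.125q and ps = 1661/15 + (2/15)q; the wedge ps − pb = 62 gives 1661/15 + (2/15)q − (150 - 0.125q) = 62, so q' = 392.
Then pb = 150 − 0.125·392 = 101 and ps = 1661/15 + (2/15)·392 = 163.
Government outlay = subsidy × quantity = 62 × 392 = 24304.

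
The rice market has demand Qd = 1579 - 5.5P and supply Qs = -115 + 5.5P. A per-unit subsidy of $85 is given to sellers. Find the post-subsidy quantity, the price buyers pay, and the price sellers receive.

Pre-subsidy: 1579 - 5.5P = -115 + 5.5P gives P* = 154, Q* = 732.
With the subsidy, sellers receive Ps = Pb + 85 for each unit, where Pb is the price buyers pay.
Supply in terms of Pb becomes Qs = -115 + 5.5(Pb + 85) = 352.5 + 5.5Pb. Setting this equal to demand: 1579 - 5.5Pb = 352.5 + 5.5Pb, so Pb = 111.5.
Sellers receive Ps = 111.5 + 85 = 196.5; Q' = 1579 − 5.5·111.5 = 965.75.

Q' = 965.75; buyers pay $111.5; sellers receive $196.5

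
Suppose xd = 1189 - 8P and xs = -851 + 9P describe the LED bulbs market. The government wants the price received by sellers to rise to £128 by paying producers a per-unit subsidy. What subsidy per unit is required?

Required subsidy s = £17 per unit

At a seller price of 128, quantity supplied is -851 + 9·128 = 301.
Buyers absorb 301 only when they pay Pb with 1189 − 8·Pb = 301, i.e. Pb = 111.
s = Ps − Pb = 128 − 111 = 17.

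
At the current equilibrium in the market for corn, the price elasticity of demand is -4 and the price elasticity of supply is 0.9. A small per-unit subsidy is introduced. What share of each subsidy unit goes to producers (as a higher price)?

For a small subsidy around the equilibrium, the benefit split depends on the relative slopes, which at a point are proportional to the elasticities.
Buyer share = εs/(εs + |εd|) = 0.9/(0.9 + 4) = 9/49; seller share = |εd|/(εs + |εd|) = 40/49.
So producers capture 40/49 of the subsidy.

Producer share = 40/49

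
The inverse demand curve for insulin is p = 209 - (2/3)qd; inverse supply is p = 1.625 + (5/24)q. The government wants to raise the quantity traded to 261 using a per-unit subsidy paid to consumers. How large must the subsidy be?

Required subsidy s = 21 per unit

At q = 261, from the demand curve buyers pay pb = 209 − (2/3)·261 = 35; from the supply curve sellers need ps = 1.625 + (5/24)·261 = 56.
The subsidy must fill the gap: s = ps − pb = 56 − 35 = 21.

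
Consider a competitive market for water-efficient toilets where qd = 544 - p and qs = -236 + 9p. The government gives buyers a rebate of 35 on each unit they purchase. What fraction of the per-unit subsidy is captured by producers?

Producer share = 0.1

Pre-subsidy: 544 - p = -236 + 9p gives p* = 78, q* = 466.
With the rebate, buyers effectively pay pb = ps − 35, where ps is the price sellers receive.
Demand in terms of ps becomes qd = 544 − 1(ps − 35) = 579 - ps. Setting this equal to supply: 579 - ps = -236 + 9ps, so ps = 81.5.
Buyers pay pb = 81.5 − 35 = 46.5; q' = -236 + 9·81.5 = 497.5.
Buyers' price falls by p* − pb = 78 − 46.5 = 31.5; sellers' price rises by ps − p* = 81.5 − 78 = 3.5.
So producers capture 3.5/35 = 0.1 of each unit of subsidy.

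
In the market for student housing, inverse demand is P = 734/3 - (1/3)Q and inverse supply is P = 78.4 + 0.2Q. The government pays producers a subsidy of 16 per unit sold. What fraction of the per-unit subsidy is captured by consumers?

Pre-subsidy: 734/3 - (1/3)Q = 78.4 + 0.2Q gives Q* = 311.75 and P* = 140.75.
With the subsidy, sellers receive Ps = Pb + 16 for each unit, where Pb is the price buyers pay.
On the curves, Pb = 734/3 - (1/3)Q and Ps = 78.4 + 0.2Q; the wedge Ps − Pb = 16 gives 78.4 + 0.2Q − (734/3 - (1/3)Q) = 16, so Q' = 341.75.
Then Pb = 734/3 − (1/3)·341.75 = 130.75 and Ps = 78.4 + 0.2·341.75 = 146.75.
Buyers' price falls by P* − Pb = 140.75 − 130.75 = 10; sellers' price rises by Ps − P* = 146.75 − 140.75 = 6.
So consumers capture 10/16 = 0.625 of each unit of subsidy.

Consumer share = 0.625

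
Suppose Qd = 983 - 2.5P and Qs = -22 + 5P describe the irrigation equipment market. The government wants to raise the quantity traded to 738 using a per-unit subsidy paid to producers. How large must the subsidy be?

At Q = 738, invert demand for the buyer price: Pb = (983 − 738)/2.5 = 98; invert supply for the seller price: Ps = (738 − (-22))/5 = 152.
The subsidy must fill the gap: s = Ps − Pb = 152 − 98 = 54.

Required subsidy s = 54 per unit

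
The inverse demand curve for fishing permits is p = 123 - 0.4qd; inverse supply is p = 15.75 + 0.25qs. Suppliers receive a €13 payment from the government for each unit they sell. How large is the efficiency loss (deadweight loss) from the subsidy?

Pre-subsidy: 123 - 0.4q = 15.75 + 0.25q gives q* = 165 and p* = 57.
With the subsidy, sellers receive ps = pb + 13 for each unit, where pb is the price buyers pay.
On the curves, pb = 123 - 0.4q and ps = 15.75 + 0.25q; the wedge ps − pb = 13 gives 15.75 + 0.25q − (123 - 0.4q) = 13, so q' = 185.
Then pb = 123 − 0.4·185 = 49 and ps = 15.75 + 0.25·185 = 62.
The subsidy expands output by 185 − 165 = 20 past the efficient level; on those units the gap between marginal cost and willingness to pay runs from 0 up to 13.
DWL = ½ × 13 × 20 = 130.

Deadweight loss = €130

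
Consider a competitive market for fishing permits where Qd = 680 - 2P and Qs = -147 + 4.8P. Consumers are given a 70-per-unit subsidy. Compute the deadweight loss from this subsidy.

Pre-subsidy: 680 - 2P = -147 + 4.8P gives P* = 4135/34, Q* = 7425/17.
With the rebate, buyers effectively pay Pb = Ps − 70, where Ps is the price sellers receive.
Demand in terms of Ps becomes Qd = 680 − 2(Ps − 70) = 820 - 2Ps. Setting this equal to supply: 820 - 2Ps = -147 + 4.8Ps, so Ps = 4835/34.
Buyers pay Pb = 4835/34 − 70 = 2455/34; Q' = -147 + 4.8·(4835/34) = 9105/17.
The subsidy expands output by 9105/17 − 7425/17 = 1680/17 past the efficient level; on those units the gap between marginal cost and willingness to pay runs from 0 up to 70.
DWL = ½ × 70 × 1680/17 = 58800/17.

Deadweight loss = 58800/17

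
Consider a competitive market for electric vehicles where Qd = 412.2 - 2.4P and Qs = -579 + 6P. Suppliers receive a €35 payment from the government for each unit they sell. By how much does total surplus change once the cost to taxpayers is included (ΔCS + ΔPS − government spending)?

Pre-subsidy: 412.2 - 2.4P = -579 + 6P gives P* = 118, Q* = 129.
With the subsidy, sellers receive Ps = Pb + 35 for each unit, where Pb is the price buyers pay.
Supply in terms of Pb becomes Qs = -579 + 6(Pb + 35) = -369 + 6Pb. Setting this equal to demand: 412.2 - 2.4Pb = -369 + 6Pb, so Pb = 93.
Sellers receive Ps = 93 + 35 = 128; Q' = 412.2 − 2.4·93 = 189.
ΔCS = ½(129 + 189)(118 − 93) = 3975; ΔPS = ½(129 + 189)(128 − 118) = 1590.
Government spending = 35 × 189 = 6615.
Net change = 3975 + 1590 − 6615 = -1050. The loss equals the DWL triangle ½·35·60.

Net change in total surplus = -€1050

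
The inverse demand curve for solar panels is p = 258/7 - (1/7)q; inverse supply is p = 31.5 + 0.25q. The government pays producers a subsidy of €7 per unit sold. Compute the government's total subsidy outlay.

Government cost = 2422/11

Pre-subsidy: 258/7 - (1/7)q = 31.5 + 0.25q gives q* = 150/11 and p* = 384/11.
With the subsidy, sellers receive ps = pb + 7 for each unit, where pb is the price buyers pay.
On the curves, pb = 258/7 - (1/7)q and ps = 31.5 + 0.25q; the wedge ps − pb = 7 gives 31.5 + 0.25q − (258/7 - (1/7)q) = 7, so q' = 346/11.
Then pb = 258/7 − (1/7)·(346/11) = 356/11 and ps = 31.5 + 0.25·(346/11) = 433/11.
Government outlay = subsidy × quantity = 7 × 346/11 = 2422/11.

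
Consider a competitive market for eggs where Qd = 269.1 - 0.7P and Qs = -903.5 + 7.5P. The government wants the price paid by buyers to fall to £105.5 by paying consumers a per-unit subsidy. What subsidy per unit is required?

At a buyer price of 105.5, quantity demanded is 269.1 − 0.7·105.5 = 195.25.
Sellers supply 195.25 only when they receive Ps with -903.5 + 7.5·Ps = 195.25, i.e. Ps = 146.5.
s = Ps − Pb = 146.5 − 105.5 = 41.

Required subsidy s = £41 per unit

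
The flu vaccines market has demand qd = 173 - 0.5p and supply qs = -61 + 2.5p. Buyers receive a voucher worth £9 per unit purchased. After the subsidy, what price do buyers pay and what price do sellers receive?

Buyers pay £70.5; sellers receive £79.5

Pre-subsidy: 173 - 0.5p = -61 + 2.5p gives p* = 78, q* = 134.
With the rebate, buyers effectively pay pb = ps − 9, where ps is the price sellers receive.
Demand in terms of ps becomes qd = 173 − 0.5(ps − 9) = 177.5 - 0.5ps. Setting this equal to supply: 177.5 - 0.5ps = -61 + 2.5ps, so ps = 79.5.
Buyers pay pb = 79.5 − 9 = 70.5; q' = -61 + 2.5·79.5 = 137.75.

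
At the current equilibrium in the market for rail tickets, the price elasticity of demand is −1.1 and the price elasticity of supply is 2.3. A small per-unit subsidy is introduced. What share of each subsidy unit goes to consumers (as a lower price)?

Consumer share = 23/34

For a small subsidy around the equilibrium, the benefit split depends on the relative slopes, which at a point are proportional to the elasticities.
Buyer share = εs/(εs + |εd|) = 2.3/(2.3 + 1.1) = 23/34; seller share = |εd|/(εs + |εd|) = 11/34.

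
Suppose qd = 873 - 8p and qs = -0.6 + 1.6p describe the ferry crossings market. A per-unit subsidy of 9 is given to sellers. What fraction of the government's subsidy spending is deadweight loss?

Pre-subsidy: 873 - 8p = -0.6 + 1.6p gives p* = 91, q* = 145.
With the subsidy, sellers receive ps = pb + 9 for each unit, where pb is the price buyers pay.
Supply in terms of pb becomes qs = -0.6 + 1.6(pb + 9) = 13.8 + 1.6pb. Setting this equal to demand: 873 - 8pb = 13.8 + 1.6pb, so pb = 89.5.
Sellers receive ps = 89.5 + 9 = 98.5; q' = 873 − 8·89.5 = 157.
ΔCS = ½(145 + 157)(91 − 89.5) = 226.5; ΔPS = ½(145 + 157)(98.5 − 91) = 1132.5.
Government spending = 9 × 157 = 1413.
DWL = ½ × 9 × (157 − 145) = 54; fraction = 54 / 1413 = 6/157.

DWL / government spending = 6/157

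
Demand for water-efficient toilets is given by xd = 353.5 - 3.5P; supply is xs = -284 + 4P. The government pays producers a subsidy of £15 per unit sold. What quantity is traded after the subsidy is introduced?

x' = 84

Pre-subsidy: 353.5 - 3.5P = -284 + 4P gives P* = 85, x* = 56.
With the subsidy, sellers receive Ps = Pb + 15 for each unit, where Pb is the price buyers pay.
Supply in terms of Pb becomes xs = -284 + 4(Pb + 15) = -224 + 4Pb. Setting this equal to demand: 353.5 - 3.5Pb = -224 + 4Pb, so Pb = 77.
Sellers receive Ps = 77 + 15 = 92; x' = 353.5 − 3.5·77 = 84.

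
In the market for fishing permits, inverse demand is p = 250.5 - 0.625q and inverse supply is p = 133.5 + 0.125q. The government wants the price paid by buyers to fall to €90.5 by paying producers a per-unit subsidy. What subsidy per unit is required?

Required subsidy s = €75 per unit

At a buyer price of 90.5, quantity demanded is 400.8 − 1.6·90.5 = 256.
Sellers supply 256 only when they receive ps = 133.5 + 0.125·256 = 165.5.
s = ps − pb = 165.5 − 90.5 = 75.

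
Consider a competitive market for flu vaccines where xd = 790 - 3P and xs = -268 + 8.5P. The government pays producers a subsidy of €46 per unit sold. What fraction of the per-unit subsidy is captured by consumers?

Consumer share = 17/23

Pre-subsidy: 790 - 3P = -268 + 8.5P gives P* = 92, x* = 514.
With the subsidy, sellers receive Ps = Pb + 46 for each unit, where Pb is the price buyers pay.
Supply in terms of Pb becomes xs = -268 + 8.5(Pb + 46) = 123 + 8.5Pb. Setting this equal to demand: 790 - 3Pb = 123 + 8.5Pb, so Pb = 58.
Sellers receive Ps = 58 + 46 = 104; x' = 790 − 3·58 = 616.
Buyers' price falls by P* − Pb = 92 − 58 = 34; sellers' price rises by Ps − P* = 104 − 92 = 12.
So consumers capture 34/46 = 17/23 of each unit of subsidy.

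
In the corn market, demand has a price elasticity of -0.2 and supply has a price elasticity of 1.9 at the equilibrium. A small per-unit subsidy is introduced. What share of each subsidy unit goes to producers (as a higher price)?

For a small subsidy around the equilibrium, the benefit split depends on the relative slopes, which at a point are proportional to the elasticities.
Buyer share = εs/(εs + |εd|) = 1.9/(1.9 + 0.2) = 19/21; seller share = |εd|/(εs + |εd|) = 2/21.
So producers capture 2/21 of the subsidy.

Producer share = 2/21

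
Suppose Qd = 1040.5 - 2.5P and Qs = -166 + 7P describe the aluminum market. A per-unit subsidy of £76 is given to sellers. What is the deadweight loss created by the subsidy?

Pre-subsidy: 1040.5 - 2.5P = -166 + 7P gives P* = 127, Q* = 723.
With the subsidy, sellers receive Ps = Pb + 76 for each unit, where Pb is the price buyers pay.
Supply in terms of Pb becomes Qs = -166 + 7(Pb + 76) = 366 + 7Pb. Setting this equal to demand: 1040.5 - 2.5Pb = 366 + 7Pb, so Pb = 71.
Sellers receive Ps = 71 + 76 = 147; Q' = 1040.5 − 2.5·71 = 863.
The subsidy expands output by 863 − 723 = 140 past the efficient level; on those units the gap between marginal cost and willingness to pay runs from 0 up to 76.
DWL = ½ × 76 × 140 = 5320.

Deadweight loss = £5320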